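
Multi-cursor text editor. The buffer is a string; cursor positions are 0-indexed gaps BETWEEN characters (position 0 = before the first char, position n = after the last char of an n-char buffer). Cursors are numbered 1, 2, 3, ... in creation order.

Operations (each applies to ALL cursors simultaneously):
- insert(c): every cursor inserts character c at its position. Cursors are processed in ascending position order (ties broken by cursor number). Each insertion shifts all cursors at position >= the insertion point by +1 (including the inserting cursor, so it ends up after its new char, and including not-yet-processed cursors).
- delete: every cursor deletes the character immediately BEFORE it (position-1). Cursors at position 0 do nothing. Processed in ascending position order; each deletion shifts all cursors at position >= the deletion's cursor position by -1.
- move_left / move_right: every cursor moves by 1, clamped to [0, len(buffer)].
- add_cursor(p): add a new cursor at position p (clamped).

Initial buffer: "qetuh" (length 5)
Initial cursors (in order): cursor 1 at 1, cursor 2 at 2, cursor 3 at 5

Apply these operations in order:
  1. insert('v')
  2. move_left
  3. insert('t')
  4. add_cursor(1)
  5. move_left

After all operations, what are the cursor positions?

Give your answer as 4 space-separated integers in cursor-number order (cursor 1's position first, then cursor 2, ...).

Answer: 1 4 9 0

Derivation:
After op 1 (insert('v')): buffer="qvevtuhv" (len 8), cursors c1@2 c2@4 c3@8, authorship .1.2...3
After op 2 (move_left): buffer="qvevtuhv" (len 8), cursors c1@1 c2@3 c3@7, authorship .1.2...3
After op 3 (insert('t')): buffer="qtvetvtuhtv" (len 11), cursors c1@2 c2@5 c3@10, authorship .11.22...33
After op 4 (add_cursor(1)): buffer="qtvetvtuhtv" (len 11), cursors c4@1 c1@2 c2@5 c3@10, authorship .11.22...33
After op 5 (move_left): buffer="qtvetvtuhtv" (len 11), cursors c4@0 c1@1 c2@4 c3@9, authorship .11.22...33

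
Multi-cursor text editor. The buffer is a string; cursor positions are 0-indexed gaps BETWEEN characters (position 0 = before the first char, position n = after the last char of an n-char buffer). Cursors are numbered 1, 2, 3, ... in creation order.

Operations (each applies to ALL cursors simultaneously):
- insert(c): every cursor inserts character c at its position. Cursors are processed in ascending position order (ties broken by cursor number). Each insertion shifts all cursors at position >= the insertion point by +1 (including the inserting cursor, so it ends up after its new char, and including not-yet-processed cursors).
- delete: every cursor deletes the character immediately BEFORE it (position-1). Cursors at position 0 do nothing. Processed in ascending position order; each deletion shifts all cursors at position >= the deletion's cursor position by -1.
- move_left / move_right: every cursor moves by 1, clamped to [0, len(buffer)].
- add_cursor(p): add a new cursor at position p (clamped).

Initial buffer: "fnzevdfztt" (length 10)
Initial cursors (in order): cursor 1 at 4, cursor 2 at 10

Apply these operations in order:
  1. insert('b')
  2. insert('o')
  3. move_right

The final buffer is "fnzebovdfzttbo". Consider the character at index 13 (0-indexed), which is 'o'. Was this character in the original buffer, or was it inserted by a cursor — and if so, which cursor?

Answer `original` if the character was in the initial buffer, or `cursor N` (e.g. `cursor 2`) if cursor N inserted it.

After op 1 (insert('b')): buffer="fnzebvdfzttb" (len 12), cursors c1@5 c2@12, authorship ....1......2
After op 2 (insert('o')): buffer="fnzebovdfzttbo" (len 14), cursors c1@6 c2@14, authorship ....11......22
After op 3 (move_right): buffer="fnzebovdfzttbo" (len 14), cursors c1@7 c2@14, authorship ....11......22
Authorship (.=original, N=cursor N): . . . . 1 1 . . . . . . 2 2
Index 13: author = 2

Answer: cursor 2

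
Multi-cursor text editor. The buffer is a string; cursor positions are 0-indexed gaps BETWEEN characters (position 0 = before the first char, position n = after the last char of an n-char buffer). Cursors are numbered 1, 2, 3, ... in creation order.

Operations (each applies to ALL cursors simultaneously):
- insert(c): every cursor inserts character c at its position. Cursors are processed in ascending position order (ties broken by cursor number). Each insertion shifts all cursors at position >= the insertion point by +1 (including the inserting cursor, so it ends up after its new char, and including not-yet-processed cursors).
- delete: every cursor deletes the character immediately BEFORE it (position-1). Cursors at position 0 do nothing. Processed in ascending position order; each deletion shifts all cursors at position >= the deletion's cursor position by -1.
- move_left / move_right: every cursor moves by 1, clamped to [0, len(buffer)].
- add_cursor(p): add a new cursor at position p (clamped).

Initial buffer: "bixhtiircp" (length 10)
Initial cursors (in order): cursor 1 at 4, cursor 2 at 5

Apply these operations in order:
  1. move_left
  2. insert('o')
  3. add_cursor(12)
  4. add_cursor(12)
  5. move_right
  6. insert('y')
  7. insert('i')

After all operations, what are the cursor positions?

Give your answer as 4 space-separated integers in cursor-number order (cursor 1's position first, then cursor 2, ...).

After op 1 (move_left): buffer="bixhtiircp" (len 10), cursors c1@3 c2@4, authorship ..........
After op 2 (insert('o')): buffer="bixohotiircp" (len 12), cursors c1@4 c2@6, authorship ...1.2......
After op 3 (add_cursor(12)): buffer="bixohotiircp" (len 12), cursors c1@4 c2@6 c3@12, authorship ...1.2......
After op 4 (add_cursor(12)): buffer="bixohotiircp" (len 12), cursors c1@4 c2@6 c3@12 c4@12, authorship ...1.2......
After op 5 (move_right): buffer="bixohotiircp" (len 12), cursors c1@5 c2@7 c3@12 c4@12, authorship ...1.2......
After op 6 (insert('y')): buffer="bixohyotyiircpyy" (len 16), cursors c1@6 c2@9 c3@16 c4@16, authorship ...1.12.2.....34
After op 7 (insert('i')): buffer="bixohyiotyiiircpyyii" (len 20), cursors c1@7 c2@11 c3@20 c4@20, authorship ...1.112.22.....3434

Answer: 7 11 20 20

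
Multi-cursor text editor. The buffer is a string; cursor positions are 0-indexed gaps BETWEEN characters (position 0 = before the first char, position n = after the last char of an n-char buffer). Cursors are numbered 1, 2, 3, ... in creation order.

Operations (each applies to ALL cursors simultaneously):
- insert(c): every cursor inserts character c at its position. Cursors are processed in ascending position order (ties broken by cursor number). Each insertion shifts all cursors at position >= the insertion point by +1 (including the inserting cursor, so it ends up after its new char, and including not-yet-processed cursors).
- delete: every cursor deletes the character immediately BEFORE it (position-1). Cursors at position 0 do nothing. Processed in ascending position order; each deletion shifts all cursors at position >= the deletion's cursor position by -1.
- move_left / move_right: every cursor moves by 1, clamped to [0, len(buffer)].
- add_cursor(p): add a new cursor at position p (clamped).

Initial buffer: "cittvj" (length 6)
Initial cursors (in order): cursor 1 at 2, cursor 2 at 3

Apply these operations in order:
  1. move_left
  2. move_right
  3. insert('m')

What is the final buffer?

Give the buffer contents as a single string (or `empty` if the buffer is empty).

Answer: cimtmtvj

Derivation:
After op 1 (move_left): buffer="cittvj" (len 6), cursors c1@1 c2@2, authorship ......
After op 2 (move_right): buffer="cittvj" (len 6), cursors c1@2 c2@3, authorship ......
After op 3 (insert('m')): buffer="cimtmtvj" (len 8), cursors c1@3 c2@5, authorship ..1.2...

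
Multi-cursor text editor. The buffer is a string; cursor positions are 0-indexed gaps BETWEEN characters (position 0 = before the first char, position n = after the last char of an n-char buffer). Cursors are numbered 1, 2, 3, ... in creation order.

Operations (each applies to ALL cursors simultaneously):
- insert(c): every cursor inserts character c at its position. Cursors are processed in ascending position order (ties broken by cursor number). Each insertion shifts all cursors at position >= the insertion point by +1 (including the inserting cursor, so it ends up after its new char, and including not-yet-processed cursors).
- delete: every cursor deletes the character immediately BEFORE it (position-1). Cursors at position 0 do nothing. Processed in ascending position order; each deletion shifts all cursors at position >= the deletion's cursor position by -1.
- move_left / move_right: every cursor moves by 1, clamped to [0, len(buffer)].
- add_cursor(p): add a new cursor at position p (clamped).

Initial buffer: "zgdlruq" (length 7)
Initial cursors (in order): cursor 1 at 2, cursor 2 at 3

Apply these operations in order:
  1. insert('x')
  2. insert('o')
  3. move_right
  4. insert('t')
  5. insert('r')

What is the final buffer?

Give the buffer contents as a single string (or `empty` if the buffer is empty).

Answer: zgxodtrxoltrruq

Derivation:
After op 1 (insert('x')): buffer="zgxdxlruq" (len 9), cursors c1@3 c2@5, authorship ..1.2....
After op 2 (insert('o')): buffer="zgxodxolruq" (len 11), cursors c1@4 c2@7, authorship ..11.22....
After op 3 (move_right): buffer="zgxodxolruq" (len 11), cursors c1@5 c2@8, authorship ..11.22....
After op 4 (insert('t')): buffer="zgxodtxoltruq" (len 13), cursors c1@6 c2@10, authorship ..11.122.2...
After op 5 (insert('r')): buffer="zgxodtrxoltrruq" (len 15), cursors c1@7 c2@12, authorship ..11.1122.22...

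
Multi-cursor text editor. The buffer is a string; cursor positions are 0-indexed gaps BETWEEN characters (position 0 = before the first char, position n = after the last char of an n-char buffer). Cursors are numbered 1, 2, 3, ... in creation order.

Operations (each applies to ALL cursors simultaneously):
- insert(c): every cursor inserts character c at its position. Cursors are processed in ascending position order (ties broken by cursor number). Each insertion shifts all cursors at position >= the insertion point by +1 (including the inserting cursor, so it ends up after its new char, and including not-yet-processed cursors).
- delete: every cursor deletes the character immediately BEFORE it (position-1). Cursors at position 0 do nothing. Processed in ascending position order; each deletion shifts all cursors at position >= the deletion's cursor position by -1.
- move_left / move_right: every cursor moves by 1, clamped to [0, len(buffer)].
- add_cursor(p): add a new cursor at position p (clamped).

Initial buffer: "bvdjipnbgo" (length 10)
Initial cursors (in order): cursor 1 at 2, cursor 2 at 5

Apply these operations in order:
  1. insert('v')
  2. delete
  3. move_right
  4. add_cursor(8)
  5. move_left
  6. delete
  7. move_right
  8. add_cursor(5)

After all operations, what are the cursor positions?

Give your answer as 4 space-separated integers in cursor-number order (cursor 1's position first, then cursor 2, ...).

Answer: 2 4 5 5

Derivation:
After op 1 (insert('v')): buffer="bvvdjivpnbgo" (len 12), cursors c1@3 c2@7, authorship ..1...2.....
After op 2 (delete): buffer="bvdjipnbgo" (len 10), cursors c1@2 c2@5, authorship ..........
After op 3 (move_right): buffer="bvdjipnbgo" (len 10), cursors c1@3 c2@6, authorship ..........
After op 4 (add_cursor(8)): buffer="bvdjipnbgo" (len 10), cursors c1@3 c2@6 c3@8, authorship ..........
After op 5 (move_left): buffer="bvdjipnbgo" (len 10), cursors c1@2 c2@5 c3@7, authorship ..........
After op 6 (delete): buffer="bdjpbgo" (len 7), cursors c1@1 c2@3 c3@4, authorship .......
After op 7 (move_right): buffer="bdjpbgo" (len 7), cursors c1@2 c2@4 c3@5, authorship .......
After op 8 (add_cursor(5)): buffer="bdjpbgo" (len 7), cursors c1@2 c2@4 c3@5 c4@5, authorship .......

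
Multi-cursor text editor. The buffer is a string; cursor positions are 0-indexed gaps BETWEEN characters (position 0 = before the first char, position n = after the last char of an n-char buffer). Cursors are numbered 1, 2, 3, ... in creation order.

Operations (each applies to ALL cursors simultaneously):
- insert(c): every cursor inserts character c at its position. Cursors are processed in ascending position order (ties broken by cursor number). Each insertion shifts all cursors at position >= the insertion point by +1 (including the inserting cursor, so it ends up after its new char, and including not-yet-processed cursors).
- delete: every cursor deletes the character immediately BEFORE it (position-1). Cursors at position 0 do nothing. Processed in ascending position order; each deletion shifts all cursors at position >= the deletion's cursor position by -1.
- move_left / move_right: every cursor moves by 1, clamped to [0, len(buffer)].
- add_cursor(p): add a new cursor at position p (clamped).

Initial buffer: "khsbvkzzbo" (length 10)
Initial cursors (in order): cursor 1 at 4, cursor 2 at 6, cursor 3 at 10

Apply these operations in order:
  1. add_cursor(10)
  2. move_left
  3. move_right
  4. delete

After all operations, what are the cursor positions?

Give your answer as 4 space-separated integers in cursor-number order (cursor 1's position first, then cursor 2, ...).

After op 1 (add_cursor(10)): buffer="khsbvkzzbo" (len 10), cursors c1@4 c2@6 c3@10 c4@10, authorship ..........
After op 2 (move_left): buffer="khsbvkzzbo" (len 10), cursors c1@3 c2@5 c3@9 c4@9, authorship ..........
After op 3 (move_right): buffer="khsbvkzzbo" (len 10), cursors c1@4 c2@6 c3@10 c4@10, authorship ..........
After op 4 (delete): buffer="khsvzz" (len 6), cursors c1@3 c2@4 c3@6 c4@6, authorship ......

Answer: 3 4 6 6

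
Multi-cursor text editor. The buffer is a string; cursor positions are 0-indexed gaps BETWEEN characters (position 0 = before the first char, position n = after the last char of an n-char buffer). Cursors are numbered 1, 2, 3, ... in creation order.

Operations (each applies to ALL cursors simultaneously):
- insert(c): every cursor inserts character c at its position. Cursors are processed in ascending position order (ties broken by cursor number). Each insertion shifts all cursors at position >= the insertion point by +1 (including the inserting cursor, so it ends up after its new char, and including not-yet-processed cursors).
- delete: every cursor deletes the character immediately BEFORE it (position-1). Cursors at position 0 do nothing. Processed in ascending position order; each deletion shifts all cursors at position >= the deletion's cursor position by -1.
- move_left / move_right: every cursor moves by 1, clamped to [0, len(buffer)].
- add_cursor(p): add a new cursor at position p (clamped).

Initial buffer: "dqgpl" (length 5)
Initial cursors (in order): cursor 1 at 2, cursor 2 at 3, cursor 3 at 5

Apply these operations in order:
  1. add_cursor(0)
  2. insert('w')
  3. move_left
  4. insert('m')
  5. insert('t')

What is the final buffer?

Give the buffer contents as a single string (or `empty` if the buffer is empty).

Answer: mtwdqmtwgmtwplmtw

Derivation:
After op 1 (add_cursor(0)): buffer="dqgpl" (len 5), cursors c4@0 c1@2 c2@3 c3@5, authorship .....
After op 2 (insert('w')): buffer="wdqwgwplw" (len 9), cursors c4@1 c1@4 c2@6 c3@9, authorship 4..1.2..3
After op 3 (move_left): buffer="wdqwgwplw" (len 9), cursors c4@0 c1@3 c2@5 c3@8, authorship 4..1.2..3
After op 4 (insert('m')): buffer="mwdqmwgmwplmw" (len 13), cursors c4@1 c1@5 c2@8 c3@12, authorship 44..11.22..33
After op 5 (insert('t')): buffer="mtwdqmtwgmtwplmtw" (len 17), cursors c4@2 c1@7 c2@11 c3@16, authorship 444..111.222..333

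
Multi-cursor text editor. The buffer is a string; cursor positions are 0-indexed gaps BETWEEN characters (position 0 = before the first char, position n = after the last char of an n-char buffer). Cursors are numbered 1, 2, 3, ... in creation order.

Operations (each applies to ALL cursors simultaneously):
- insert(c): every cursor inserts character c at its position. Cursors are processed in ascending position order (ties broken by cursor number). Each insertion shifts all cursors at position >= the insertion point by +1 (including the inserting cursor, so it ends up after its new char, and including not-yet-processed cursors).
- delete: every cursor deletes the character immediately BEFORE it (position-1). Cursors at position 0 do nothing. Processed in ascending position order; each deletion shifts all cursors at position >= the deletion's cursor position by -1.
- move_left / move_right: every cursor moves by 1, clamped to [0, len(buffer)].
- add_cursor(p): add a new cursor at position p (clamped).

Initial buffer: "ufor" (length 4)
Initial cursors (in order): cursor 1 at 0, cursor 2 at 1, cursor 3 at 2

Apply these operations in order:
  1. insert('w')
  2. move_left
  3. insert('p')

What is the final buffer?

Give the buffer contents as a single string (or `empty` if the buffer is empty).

Answer: pwupwfpwor

Derivation:
After op 1 (insert('w')): buffer="wuwfwor" (len 7), cursors c1@1 c2@3 c3@5, authorship 1.2.3..
After op 2 (move_left): buffer="wuwfwor" (len 7), cursors c1@0 c2@2 c3@4, authorship 1.2.3..
After op 3 (insert('p')): buffer="pwupwfpwor" (len 10), cursors c1@1 c2@4 c3@7, authorship 11.22.33..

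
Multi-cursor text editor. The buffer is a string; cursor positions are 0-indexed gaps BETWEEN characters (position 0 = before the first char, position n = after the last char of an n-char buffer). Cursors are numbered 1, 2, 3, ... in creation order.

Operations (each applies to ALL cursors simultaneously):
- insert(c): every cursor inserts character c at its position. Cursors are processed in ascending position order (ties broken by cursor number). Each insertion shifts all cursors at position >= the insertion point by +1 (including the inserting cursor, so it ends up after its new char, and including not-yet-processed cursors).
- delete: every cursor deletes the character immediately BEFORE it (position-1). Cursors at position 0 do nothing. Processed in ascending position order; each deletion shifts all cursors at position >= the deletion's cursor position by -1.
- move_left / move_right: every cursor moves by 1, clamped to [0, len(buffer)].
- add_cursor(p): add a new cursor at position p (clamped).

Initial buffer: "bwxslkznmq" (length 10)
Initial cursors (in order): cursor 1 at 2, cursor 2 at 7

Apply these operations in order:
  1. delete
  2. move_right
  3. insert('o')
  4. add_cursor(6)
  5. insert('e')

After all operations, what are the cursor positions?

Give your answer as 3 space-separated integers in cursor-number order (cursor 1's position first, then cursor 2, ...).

Answer: 4 11 8

Derivation:
After op 1 (delete): buffer="bxslknmq" (len 8), cursors c1@1 c2@5, authorship ........
After op 2 (move_right): buffer="bxslknmq" (len 8), cursors c1@2 c2@6, authorship ........
After op 3 (insert('o')): buffer="bxoslknomq" (len 10), cursors c1@3 c2@8, authorship ..1....2..
After op 4 (add_cursor(6)): buffer="bxoslknomq" (len 10), cursors c1@3 c3@6 c2@8, authorship ..1....2..
After op 5 (insert('e')): buffer="bxoeslkenoemq" (len 13), cursors c1@4 c3@8 c2@11, authorship ..11...3.22..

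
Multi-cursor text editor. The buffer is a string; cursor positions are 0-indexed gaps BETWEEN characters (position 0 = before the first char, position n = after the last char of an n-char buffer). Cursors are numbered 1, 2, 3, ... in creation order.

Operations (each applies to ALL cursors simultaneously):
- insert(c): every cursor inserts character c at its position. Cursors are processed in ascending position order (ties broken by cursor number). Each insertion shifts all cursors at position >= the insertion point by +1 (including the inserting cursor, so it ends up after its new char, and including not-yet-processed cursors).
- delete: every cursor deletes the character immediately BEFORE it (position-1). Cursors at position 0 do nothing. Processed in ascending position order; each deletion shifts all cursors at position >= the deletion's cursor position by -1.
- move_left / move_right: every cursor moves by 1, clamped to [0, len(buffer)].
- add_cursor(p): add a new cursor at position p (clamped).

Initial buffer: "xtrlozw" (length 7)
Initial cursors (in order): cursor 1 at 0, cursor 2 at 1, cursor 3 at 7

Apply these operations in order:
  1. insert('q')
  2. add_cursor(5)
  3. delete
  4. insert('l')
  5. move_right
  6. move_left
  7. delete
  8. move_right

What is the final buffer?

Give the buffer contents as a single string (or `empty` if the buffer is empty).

Answer: xtlozl

Derivation:
After op 1 (insert('q')): buffer="qxqtrlozwq" (len 10), cursors c1@1 c2@3 c3@10, authorship 1.2......3
After op 2 (add_cursor(5)): buffer="qxqtrlozwq" (len 10), cursors c1@1 c2@3 c4@5 c3@10, authorship 1.2......3
After op 3 (delete): buffer="xtlozw" (len 6), cursors c1@0 c2@1 c4@2 c3@6, authorship ......
After op 4 (insert('l')): buffer="lxltllozwl" (len 10), cursors c1@1 c2@3 c4@5 c3@10, authorship 1.2.4....3
After op 5 (move_right): buffer="lxltllozwl" (len 10), cursors c1@2 c2@4 c4@6 c3@10, authorship 1.2.4....3
After op 6 (move_left): buffer="lxltllozwl" (len 10), cursors c1@1 c2@3 c4@5 c3@9, authorship 1.2.4....3
After op 7 (delete): buffer="xtlozl" (len 6), cursors c1@0 c2@1 c4@2 c3@5, authorship .....3
After op 8 (move_right): buffer="xtlozl" (len 6), cursors c1@1 c2@2 c4@3 c3@6, authorship .....3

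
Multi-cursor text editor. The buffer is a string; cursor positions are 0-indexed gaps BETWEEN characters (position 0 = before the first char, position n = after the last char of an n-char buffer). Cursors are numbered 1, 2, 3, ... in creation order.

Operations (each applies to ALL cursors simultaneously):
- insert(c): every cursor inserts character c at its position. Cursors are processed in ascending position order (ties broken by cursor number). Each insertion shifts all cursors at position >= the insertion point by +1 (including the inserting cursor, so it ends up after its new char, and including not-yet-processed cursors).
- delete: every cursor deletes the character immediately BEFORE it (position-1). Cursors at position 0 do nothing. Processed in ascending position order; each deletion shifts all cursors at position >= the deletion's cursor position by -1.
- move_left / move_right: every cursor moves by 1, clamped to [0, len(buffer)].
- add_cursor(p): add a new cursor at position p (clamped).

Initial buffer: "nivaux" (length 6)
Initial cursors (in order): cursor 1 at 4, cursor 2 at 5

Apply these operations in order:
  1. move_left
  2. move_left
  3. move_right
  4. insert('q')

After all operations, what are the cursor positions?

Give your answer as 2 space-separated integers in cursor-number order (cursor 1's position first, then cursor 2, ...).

Answer: 4 6

Derivation:
After op 1 (move_left): buffer="nivaux" (len 6), cursors c1@3 c2@4, authorship ......
After op 2 (move_left): buffer="nivaux" (len 6), cursors c1@2 c2@3, authorship ......
After op 3 (move_right): buffer="nivaux" (len 6), cursors c1@3 c2@4, authorship ......
After op 4 (insert('q')): buffer="nivqaqux" (len 8), cursors c1@4 c2@6, authorship ...1.2..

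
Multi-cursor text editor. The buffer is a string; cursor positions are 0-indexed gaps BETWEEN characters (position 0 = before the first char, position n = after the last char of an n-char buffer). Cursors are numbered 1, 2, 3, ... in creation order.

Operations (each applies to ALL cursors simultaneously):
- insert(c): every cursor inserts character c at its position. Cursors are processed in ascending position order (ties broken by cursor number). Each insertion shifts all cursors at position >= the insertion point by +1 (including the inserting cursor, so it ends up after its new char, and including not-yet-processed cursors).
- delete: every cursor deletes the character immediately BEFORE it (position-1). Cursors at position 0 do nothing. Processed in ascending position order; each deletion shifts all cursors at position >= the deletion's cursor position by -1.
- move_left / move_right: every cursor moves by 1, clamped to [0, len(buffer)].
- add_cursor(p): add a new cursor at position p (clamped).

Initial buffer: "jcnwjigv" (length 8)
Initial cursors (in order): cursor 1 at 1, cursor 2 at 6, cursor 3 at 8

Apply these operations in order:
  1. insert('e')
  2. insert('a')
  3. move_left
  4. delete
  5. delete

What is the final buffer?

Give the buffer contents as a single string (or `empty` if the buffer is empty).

After op 1 (insert('e')): buffer="jecnwjiegve" (len 11), cursors c1@2 c2@8 c3@11, authorship .1.....2..3
After op 2 (insert('a')): buffer="jeacnwjieagvea" (len 14), cursors c1@3 c2@10 c3@14, authorship .11.....22..33
After op 3 (move_left): buffer="jeacnwjieagvea" (len 14), cursors c1@2 c2@9 c3@13, authorship .11.....22..33
After op 4 (delete): buffer="jacnwjiagva" (len 11), cursors c1@1 c2@7 c3@10, authorship .1.....2..3
After op 5 (delete): buffer="acnwjaga" (len 8), cursors c1@0 c2@5 c3@7, authorship 1....2.3

Answer: acnwjaga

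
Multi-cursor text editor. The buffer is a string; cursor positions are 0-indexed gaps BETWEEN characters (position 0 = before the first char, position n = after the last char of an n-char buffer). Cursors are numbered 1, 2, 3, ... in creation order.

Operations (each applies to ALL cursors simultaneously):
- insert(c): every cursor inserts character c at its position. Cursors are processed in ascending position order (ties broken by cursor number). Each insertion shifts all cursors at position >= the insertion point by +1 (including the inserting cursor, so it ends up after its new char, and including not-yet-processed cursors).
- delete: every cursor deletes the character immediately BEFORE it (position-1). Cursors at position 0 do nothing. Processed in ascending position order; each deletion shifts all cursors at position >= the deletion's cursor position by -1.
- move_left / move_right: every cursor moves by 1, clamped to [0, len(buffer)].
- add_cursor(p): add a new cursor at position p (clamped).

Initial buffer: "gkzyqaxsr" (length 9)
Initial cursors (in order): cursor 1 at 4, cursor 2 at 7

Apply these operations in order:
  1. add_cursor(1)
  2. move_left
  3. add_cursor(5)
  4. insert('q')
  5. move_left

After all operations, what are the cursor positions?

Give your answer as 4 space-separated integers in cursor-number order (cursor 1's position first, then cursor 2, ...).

Answer: 4 9 0 7

Derivation:
After op 1 (add_cursor(1)): buffer="gkzyqaxsr" (len 9), cursors c3@1 c1@4 c2@7, authorship .........
After op 2 (move_left): buffer="gkzyqaxsr" (len 9), cursors c3@0 c1@3 c2@6, authorship .........
After op 3 (add_cursor(5)): buffer="gkzyqaxsr" (len 9), cursors c3@0 c1@3 c4@5 c2@6, authorship .........
After op 4 (insert('q')): buffer="qgkzqyqqaqxsr" (len 13), cursors c3@1 c1@5 c4@8 c2@10, authorship 3...1..4.2...
After op 5 (move_left): buffer="qgkzqyqqaqxsr" (len 13), cursors c3@0 c1@4 c4@7 c2@9, authorship 3...1..4.2...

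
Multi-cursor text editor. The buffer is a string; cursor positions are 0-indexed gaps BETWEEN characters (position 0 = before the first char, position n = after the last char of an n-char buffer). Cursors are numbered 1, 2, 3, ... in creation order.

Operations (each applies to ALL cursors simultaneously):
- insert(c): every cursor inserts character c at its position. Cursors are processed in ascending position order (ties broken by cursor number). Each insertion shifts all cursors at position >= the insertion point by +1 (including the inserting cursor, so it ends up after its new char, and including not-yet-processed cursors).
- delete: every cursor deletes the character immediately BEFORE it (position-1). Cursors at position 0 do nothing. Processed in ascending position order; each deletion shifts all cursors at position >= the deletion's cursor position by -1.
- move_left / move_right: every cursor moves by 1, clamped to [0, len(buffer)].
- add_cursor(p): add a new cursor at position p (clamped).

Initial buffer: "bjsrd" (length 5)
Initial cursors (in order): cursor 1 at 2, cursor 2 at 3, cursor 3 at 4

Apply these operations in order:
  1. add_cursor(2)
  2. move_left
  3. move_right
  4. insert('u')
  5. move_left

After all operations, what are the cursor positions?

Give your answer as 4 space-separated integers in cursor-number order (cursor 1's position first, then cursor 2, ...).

Answer: 3 5 7 3

Derivation:
After op 1 (add_cursor(2)): buffer="bjsrd" (len 5), cursors c1@2 c4@2 c2@3 c3@4, authorship .....
After op 2 (move_left): buffer="bjsrd" (len 5), cursors c1@1 c4@1 c2@2 c3@3, authorship .....
After op 3 (move_right): buffer="bjsrd" (len 5), cursors c1@2 c4@2 c2@3 c3@4, authorship .....
After op 4 (insert('u')): buffer="bjuusurud" (len 9), cursors c1@4 c4@4 c2@6 c3@8, authorship ..14.2.3.
After op 5 (move_left): buffer="bjuusurud" (len 9), cursors c1@3 c4@3 c2@5 c3@7, authorship ..14.2.3.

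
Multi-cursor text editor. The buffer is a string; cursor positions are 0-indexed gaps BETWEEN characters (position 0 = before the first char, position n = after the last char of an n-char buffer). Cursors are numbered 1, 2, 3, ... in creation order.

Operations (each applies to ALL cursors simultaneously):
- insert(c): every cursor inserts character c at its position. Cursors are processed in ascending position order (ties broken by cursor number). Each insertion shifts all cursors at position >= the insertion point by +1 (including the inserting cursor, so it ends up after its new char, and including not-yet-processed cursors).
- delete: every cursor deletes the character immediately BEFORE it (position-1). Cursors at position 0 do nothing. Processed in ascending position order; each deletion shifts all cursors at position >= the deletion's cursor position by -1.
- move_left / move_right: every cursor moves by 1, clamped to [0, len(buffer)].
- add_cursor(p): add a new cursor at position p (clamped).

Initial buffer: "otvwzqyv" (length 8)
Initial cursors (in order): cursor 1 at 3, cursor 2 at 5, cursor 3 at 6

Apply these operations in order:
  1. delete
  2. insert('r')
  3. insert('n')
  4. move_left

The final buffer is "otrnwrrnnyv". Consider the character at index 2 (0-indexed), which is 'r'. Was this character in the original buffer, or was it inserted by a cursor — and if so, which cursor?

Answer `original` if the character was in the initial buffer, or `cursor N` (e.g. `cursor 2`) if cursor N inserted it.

Answer: cursor 1

Derivation:
After op 1 (delete): buffer="otwyv" (len 5), cursors c1@2 c2@3 c3@3, authorship .....
After op 2 (insert('r')): buffer="otrwrryv" (len 8), cursors c1@3 c2@6 c3@6, authorship ..1.23..
After op 3 (insert('n')): buffer="otrnwrrnnyv" (len 11), cursors c1@4 c2@9 c3@9, authorship ..11.2323..
After op 4 (move_left): buffer="otrnwrrnnyv" (len 11), cursors c1@3 c2@8 c3@8, authorship ..11.2323..
Authorship (.=original, N=cursor N): . . 1 1 . 2 3 2 3 . .
Index 2: author = 1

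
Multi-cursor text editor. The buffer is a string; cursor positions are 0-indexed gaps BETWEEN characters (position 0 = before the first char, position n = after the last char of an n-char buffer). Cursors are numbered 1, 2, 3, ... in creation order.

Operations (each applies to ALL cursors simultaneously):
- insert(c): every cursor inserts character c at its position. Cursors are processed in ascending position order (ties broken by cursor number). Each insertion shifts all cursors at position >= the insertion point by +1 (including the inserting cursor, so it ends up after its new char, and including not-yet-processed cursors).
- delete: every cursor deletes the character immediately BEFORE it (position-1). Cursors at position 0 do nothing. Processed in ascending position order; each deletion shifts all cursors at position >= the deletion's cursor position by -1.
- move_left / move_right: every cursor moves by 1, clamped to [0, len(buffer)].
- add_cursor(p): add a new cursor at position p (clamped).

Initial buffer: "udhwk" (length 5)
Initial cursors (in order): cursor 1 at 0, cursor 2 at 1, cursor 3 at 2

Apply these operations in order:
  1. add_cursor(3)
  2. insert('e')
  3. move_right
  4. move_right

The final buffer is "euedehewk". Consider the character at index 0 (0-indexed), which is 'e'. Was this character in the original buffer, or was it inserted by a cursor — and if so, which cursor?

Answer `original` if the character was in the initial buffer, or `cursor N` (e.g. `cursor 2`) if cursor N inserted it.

Answer: cursor 1

Derivation:
After op 1 (add_cursor(3)): buffer="udhwk" (len 5), cursors c1@0 c2@1 c3@2 c4@3, authorship .....
After op 2 (insert('e')): buffer="euedehewk" (len 9), cursors c1@1 c2@3 c3@5 c4@7, authorship 1.2.3.4..
After op 3 (move_right): buffer="euedehewk" (len 9), cursors c1@2 c2@4 c3@6 c4@8, authorship 1.2.3.4..
After op 4 (move_right): buffer="euedehewk" (len 9), cursors c1@3 c2@5 c3@7 c4@9, authorship 1.2.3.4..
Authorship (.=original, N=cursor N): 1 . 2 . 3 . 4 . .
Index 0: author = 1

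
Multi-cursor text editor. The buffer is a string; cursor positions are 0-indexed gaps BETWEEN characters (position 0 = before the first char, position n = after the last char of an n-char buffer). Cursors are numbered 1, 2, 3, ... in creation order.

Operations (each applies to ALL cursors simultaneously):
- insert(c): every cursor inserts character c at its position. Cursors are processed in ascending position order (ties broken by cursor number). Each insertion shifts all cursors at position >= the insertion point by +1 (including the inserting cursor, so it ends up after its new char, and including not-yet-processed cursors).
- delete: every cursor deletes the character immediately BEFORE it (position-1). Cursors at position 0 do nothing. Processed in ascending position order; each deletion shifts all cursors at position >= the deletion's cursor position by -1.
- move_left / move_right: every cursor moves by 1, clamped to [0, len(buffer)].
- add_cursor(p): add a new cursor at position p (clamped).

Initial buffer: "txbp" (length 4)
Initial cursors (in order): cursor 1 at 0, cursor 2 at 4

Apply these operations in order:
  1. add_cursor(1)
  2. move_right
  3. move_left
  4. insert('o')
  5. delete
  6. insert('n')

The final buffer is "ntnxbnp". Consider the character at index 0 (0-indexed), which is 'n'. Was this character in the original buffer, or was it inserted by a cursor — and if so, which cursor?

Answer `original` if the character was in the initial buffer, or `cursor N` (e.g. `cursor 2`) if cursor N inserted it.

After op 1 (add_cursor(1)): buffer="txbp" (len 4), cursors c1@0 c3@1 c2@4, authorship ....
After op 2 (move_right): buffer="txbp" (len 4), cursors c1@1 c3@2 c2@4, authorship ....
After op 3 (move_left): buffer="txbp" (len 4), cursors c1@0 c3@1 c2@3, authorship ....
After op 4 (insert('o')): buffer="otoxbop" (len 7), cursors c1@1 c3@3 c2@6, authorship 1.3..2.
After op 5 (delete): buffer="txbp" (len 4), cursors c1@0 c3@1 c2@3, authorship ....
After op 6 (insert('n')): buffer="ntnxbnp" (len 7), cursors c1@1 c3@3 c2@6, authorship 1.3..2.
Authorship (.=original, N=cursor N): 1 . 3 . . 2 .
Index 0: author = 1

Answer: cursor 1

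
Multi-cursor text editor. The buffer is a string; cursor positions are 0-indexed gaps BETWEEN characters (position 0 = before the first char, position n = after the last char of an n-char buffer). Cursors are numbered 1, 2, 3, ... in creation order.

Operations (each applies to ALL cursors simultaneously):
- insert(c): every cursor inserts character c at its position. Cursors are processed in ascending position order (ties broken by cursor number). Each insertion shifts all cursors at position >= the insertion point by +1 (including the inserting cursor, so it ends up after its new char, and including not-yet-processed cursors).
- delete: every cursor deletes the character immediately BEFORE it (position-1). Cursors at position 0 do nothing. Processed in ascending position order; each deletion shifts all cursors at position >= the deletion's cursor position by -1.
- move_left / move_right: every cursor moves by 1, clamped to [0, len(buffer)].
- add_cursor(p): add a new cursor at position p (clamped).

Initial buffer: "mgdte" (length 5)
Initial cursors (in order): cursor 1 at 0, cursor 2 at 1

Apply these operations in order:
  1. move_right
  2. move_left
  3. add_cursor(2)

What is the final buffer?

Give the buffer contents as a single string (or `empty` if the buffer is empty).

After op 1 (move_right): buffer="mgdte" (len 5), cursors c1@1 c2@2, authorship .....
After op 2 (move_left): buffer="mgdte" (len 5), cursors c1@0 c2@1, authorship .....
After op 3 (add_cursor(2)): buffer="mgdte" (len 5), cursors c1@0 c2@1 c3@2, authorship .....

Answer: mgdte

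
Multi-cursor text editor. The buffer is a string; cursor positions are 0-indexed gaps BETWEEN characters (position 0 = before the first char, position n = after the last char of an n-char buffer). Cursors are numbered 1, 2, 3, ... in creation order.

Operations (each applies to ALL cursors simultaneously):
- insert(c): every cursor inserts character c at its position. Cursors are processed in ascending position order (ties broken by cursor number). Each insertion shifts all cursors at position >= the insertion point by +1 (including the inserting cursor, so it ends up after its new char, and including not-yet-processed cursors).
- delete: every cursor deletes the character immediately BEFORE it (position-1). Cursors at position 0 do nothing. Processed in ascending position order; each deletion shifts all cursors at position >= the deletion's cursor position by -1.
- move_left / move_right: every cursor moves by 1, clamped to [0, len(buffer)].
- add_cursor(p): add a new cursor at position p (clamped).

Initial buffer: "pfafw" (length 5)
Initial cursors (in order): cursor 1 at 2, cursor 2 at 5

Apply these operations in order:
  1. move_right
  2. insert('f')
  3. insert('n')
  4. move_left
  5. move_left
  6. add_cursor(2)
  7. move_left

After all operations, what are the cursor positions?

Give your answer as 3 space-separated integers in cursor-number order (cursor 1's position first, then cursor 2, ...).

After op 1 (move_right): buffer="pfafw" (len 5), cursors c1@3 c2@5, authorship .....
After op 2 (insert('f')): buffer="pfaffwf" (len 7), cursors c1@4 c2@7, authorship ...1..2
After op 3 (insert('n')): buffer="pfafnfwfn" (len 9), cursors c1@5 c2@9, authorship ...11..22
After op 4 (move_left): buffer="pfafnfwfn" (len 9), cursors c1@4 c2@8, authorship ...11..22
After op 5 (move_left): buffer="pfafnfwfn" (len 9), cursors c1@3 c2@7, authorship ...11..22
After op 6 (add_cursor(2)): buffer="pfafnfwfn" (len 9), cursors c3@2 c1@3 c2@7, authorship ...11..22
After op 7 (move_left): buffer="pfafnfwfn" (len 9), cursors c3@1 c1@2 c2@6, authorship ...11..22

Answer: 2 6 1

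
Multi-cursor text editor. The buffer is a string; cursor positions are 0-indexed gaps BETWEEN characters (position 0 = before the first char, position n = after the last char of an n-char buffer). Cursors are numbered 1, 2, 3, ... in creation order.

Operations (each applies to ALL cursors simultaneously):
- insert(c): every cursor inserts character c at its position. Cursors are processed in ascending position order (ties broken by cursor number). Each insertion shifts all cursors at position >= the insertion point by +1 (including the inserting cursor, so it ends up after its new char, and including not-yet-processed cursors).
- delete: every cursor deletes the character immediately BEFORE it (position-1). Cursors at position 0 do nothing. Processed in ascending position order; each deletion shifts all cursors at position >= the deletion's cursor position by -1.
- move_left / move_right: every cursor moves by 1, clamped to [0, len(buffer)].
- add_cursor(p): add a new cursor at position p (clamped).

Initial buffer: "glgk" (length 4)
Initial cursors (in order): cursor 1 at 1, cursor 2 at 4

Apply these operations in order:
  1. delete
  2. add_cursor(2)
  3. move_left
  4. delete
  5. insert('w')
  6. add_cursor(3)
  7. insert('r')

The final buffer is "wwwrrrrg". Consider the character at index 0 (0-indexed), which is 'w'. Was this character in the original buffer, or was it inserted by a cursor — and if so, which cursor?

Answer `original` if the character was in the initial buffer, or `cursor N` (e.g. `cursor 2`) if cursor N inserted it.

Answer: cursor 1

Derivation:
After op 1 (delete): buffer="lg" (len 2), cursors c1@0 c2@2, authorship ..
After op 2 (add_cursor(2)): buffer="lg" (len 2), cursors c1@0 c2@2 c3@2, authorship ..
After op 3 (move_left): buffer="lg" (len 2), cursors c1@0 c2@1 c3@1, authorship ..
After op 4 (delete): buffer="g" (len 1), cursors c1@0 c2@0 c3@0, authorship .
After op 5 (insert('w')): buffer="wwwg" (len 4), cursors c1@3 c2@3 c3@3, authorship 123.
After op 6 (add_cursor(3)): buffer="wwwg" (len 4), cursors c1@3 c2@3 c3@3 c4@3, authorship 123.
After op 7 (insert('r')): buffer="wwwrrrrg" (len 8), cursors c1@7 c2@7 c3@7 c4@7, authorship 1231234.
Authorship (.=original, N=cursor N): 1 2 3 1 2 3 4 .
Index 0: author = 1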